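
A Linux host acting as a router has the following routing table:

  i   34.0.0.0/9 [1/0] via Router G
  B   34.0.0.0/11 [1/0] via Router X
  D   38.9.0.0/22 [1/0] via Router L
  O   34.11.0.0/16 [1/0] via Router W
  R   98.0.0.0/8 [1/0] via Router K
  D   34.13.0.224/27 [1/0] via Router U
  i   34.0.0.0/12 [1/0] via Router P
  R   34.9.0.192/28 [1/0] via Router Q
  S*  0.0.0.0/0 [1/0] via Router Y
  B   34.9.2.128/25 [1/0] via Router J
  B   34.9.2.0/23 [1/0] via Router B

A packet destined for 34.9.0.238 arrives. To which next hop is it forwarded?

Router P

Routes whose prefix contains 34.9.0.238:
  0.0.0.0/0 (default, matches everything) -> Router Y
  34.0.0.0/9 (34.0.0.0 - 34.127.255.255) -> Router G
  34.0.0.0/11 (34.0.0.0 - 34.31.255.255) -> Router X
  34.0.0.0/12 (34.0.0.0 - 34.15.255.255) -> Router P
More-specific entries that do NOT match:
  34.9.0.192/28 (34.9.0.192 - 34.9.0.207) does not contain 34.9.0.238
  34.13.0.224/27 (34.13.0.224 - 34.13.0.255) does not contain 34.9.0.238
  34.9.2.128/25 (34.9.2.128 - 34.9.2.255) does not contain 34.9.0.238
  34.9.2.0/23 (34.9.2.0 - 34.9.3.255) does not contain 34.9.0.238
  38.9.0.0/22 (38.9.0.0 - 38.9.3.255) does not contain 34.9.0.238
  34.11.0.0/16 (34.11.0.0 - 34.11.255.255) does not contain 34.9.0.238
Longest matching prefix is /12 -> next hop Router P.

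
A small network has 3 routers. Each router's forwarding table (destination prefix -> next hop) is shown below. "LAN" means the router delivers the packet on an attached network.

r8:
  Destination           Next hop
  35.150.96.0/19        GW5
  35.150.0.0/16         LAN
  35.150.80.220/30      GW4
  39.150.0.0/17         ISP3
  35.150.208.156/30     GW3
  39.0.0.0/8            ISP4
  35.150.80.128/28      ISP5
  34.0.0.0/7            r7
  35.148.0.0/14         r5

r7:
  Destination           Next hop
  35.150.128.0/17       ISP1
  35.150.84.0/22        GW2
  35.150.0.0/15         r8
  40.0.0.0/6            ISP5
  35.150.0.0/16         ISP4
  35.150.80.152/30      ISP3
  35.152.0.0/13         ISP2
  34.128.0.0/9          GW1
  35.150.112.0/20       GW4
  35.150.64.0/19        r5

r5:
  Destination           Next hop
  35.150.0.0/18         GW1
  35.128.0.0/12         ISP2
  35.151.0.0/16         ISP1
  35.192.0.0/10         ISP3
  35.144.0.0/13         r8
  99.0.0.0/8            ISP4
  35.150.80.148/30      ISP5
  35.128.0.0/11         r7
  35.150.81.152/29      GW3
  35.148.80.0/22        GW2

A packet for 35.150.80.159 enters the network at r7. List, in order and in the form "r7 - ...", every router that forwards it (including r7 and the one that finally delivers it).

At r7: longest match for 35.150.80.159 is 35.150.64.0/19 -> r5
At r5: longest match for 35.150.80.159 is 35.144.0.0/13 -> r8
At r8: longest match for 35.150.80.159 is 35.150.0.0/16 -> LAN

r7 - r5 - r8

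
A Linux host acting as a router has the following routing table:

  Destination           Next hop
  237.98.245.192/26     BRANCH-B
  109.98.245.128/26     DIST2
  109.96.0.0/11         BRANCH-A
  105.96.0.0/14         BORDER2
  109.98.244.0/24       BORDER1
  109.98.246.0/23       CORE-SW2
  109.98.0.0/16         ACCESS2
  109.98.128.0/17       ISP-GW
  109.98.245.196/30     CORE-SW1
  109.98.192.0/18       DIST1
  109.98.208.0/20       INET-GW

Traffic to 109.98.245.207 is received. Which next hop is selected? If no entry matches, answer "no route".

Routes whose prefix contains 109.98.245.207:
  109.96.0.0/11 (109.96.0.0 - 109.127.255.255) -> BRANCH-A
  109.98.0.0/16 (109.98.0.0 - 109.98.255.255) -> ACCESS2
  109.98.128.0/17 (109.98.128.0 - 109.98.255.255) -> ISP-GW
  109.98.192.0/18 (109.98.192.0 - 109.98.255.255) -> DIST1
More-specific entries that do NOT match:
  109.98.245.196/30 (109.98.245.196 - 109.98.245.199) does not contain 109.98.245.207
  237.98.245.192/26 (237.98.245.192 - 237.98.245.255) does not contain 109.98.245.207
  109.98.245.128/26 (109.98.245.128 - 109.98.245.191) does not contain 109.98.245.207
  109.98.244.0/24 (109.98.244.0 - 109.98.244.255) does not contain 109.98.245.207
  109.98.246.0/23 (109.98.246.0 - 109.98.247.255) does not contain 109.98.245.207
  109.98.208.0/20 (109.98.208.0 - 109.98.223.255) does not contain 109.98.245.207
Longest matching prefix is /18 -> next hop DIST1.

DIST1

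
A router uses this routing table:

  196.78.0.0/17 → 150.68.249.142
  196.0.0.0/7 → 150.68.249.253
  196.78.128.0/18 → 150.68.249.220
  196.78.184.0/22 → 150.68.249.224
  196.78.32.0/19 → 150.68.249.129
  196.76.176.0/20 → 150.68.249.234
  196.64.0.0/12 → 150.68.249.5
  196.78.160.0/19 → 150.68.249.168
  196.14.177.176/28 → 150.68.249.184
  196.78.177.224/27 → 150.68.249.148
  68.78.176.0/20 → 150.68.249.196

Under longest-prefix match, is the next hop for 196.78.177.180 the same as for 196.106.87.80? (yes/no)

196.78.177.180: longest match 196.78.160.0/19 -> 150.68.249.168
196.106.87.80: longest match 196.0.0.0/7 -> 150.68.249.253

no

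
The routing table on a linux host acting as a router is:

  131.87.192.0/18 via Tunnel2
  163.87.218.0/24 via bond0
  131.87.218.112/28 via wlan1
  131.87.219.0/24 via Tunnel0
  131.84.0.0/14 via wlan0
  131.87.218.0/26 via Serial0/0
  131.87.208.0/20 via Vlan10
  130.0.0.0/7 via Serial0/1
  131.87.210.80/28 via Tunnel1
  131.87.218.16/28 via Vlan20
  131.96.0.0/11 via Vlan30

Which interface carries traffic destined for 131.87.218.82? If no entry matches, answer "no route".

Routes whose prefix contains 131.87.218.82:
  130.0.0.0/7 (130.0.0.0 - 131.255.255.255) -> Serial0/1
  131.84.0.0/14 (131.84.0.0 - 131.87.255.255) -> wlan0
  131.87.192.0/18 (131.87.192.0 - 131.87.255.255) -> Tunnel2
  131.87.208.0/20 (131.87.208.0 - 131.87.223.255) -> Vlan10
More-specific entries that do NOT match:
  131.87.218.112/28 (131.87.218.112 - 131.87.218.127) does not contain 131.87.218.82
  131.87.210.80/28 (131.87.210.80 - 131.87.210.95) does not contain 131.87.218.82
  131.87.218.16/28 (131.87.218.16 - 131.87.218.31) does not contain 131.87.218.82
  131.87.218.0/26 (131.87.218.0 - 131.87.218.63) does not contain 131.87.218.82
  163.87.218.0/24 (163.87.218.0 - 163.87.218.255) does not contain 131.87.218.82
  131.87.219.0/24 (131.87.219.0 - 131.87.219.255) does not contain 131.87.218.82
Longest matching prefix is /20 -> interface Vlan10.

Vlan10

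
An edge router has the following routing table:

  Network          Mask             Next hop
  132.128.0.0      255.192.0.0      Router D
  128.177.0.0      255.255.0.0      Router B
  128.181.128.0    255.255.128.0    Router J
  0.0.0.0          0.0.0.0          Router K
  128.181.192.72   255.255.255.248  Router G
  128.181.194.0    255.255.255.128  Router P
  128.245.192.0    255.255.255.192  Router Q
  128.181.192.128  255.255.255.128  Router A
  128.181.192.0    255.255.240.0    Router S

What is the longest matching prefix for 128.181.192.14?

Entries matching 128.181.192.14:
  0.0.0.0/0 (default, matches everything)
  128.181.128.0/17 (128.181.128.0 - 128.181.255.255)
  128.181.192.0/20 (128.181.192.0 - 128.181.207.255)
Most specific is 128.181.192.0/20.

128.181.192.0/20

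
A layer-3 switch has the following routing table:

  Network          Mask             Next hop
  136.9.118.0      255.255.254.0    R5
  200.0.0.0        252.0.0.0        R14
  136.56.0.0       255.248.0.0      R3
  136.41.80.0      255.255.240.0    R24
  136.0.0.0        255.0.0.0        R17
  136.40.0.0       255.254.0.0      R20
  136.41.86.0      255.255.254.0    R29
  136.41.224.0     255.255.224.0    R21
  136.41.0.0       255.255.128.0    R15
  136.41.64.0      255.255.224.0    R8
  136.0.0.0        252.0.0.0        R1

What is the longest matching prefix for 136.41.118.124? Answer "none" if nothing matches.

Entries matching 136.41.118.124:
  136.0.0.0/6 (136.0.0.0 - 139.255.255.255)
  136.0.0.0/8 (136.0.0.0 - 136.255.255.255)
  136.40.0.0/15 (136.40.0.0 - 136.41.255.255)
  136.41.0.0/17 (136.41.0.0 - 136.41.127.255)
Most specific is 136.41.0.0/17.

136.41.0.0/17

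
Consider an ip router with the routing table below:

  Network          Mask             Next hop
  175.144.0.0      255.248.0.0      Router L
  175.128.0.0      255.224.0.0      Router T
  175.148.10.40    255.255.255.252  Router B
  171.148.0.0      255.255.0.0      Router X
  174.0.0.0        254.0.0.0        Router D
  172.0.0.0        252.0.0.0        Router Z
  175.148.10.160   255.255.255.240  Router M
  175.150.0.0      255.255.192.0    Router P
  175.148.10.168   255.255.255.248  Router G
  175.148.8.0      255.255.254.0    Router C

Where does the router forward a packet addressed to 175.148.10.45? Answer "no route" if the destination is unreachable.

Router L

Routes whose prefix contains 175.148.10.45:
  172.0.0.0/6 (172.0.0.0 - 175.255.255.255) -> Router Z
  174.0.0.0/7 (174.0.0.0 - 175.255.255.255) -> Router D
  175.128.0.0/11 (175.128.0.0 - 175.159.255.255) -> Router T
  175.144.0.0/13 (175.144.0.0 - 175.151.255.255) -> Router L
More-specific entries that do NOT match:
  175.148.10.40/30 (175.148.10.40 - 175.148.10.43) does not contain 175.148.10.45
  175.148.10.168/29 (175.148.10.168 - 175.148.10.175) does not contain 175.148.10.45
  175.148.10.160/28 (175.148.10.160 - 175.148.10.175) does not contain 175.148.10.45
  175.148.8.0/23 (175.148.8.0 - 175.148.9.255) does not contain 175.148.10.45
  175.150.0.0/18 (175.150.0.0 - 175.150.63.255) does not contain 175.148.10.45
  171.148.0.0/16 (171.148.0.0 - 171.148.255.255) does not contain 175.148.10.45
Longest matching prefix is /13 -> next hop Router L.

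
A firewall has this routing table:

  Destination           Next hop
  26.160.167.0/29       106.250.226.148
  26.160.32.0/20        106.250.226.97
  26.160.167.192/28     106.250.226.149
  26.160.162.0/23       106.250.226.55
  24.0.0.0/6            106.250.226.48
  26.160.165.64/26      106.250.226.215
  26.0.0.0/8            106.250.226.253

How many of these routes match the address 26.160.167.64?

2

Prefixes containing 26.160.167.64:
  24.0.0.0/6 (24.0.0.0 - 27.255.255.255)
  26.0.0.0/8 (26.0.0.0 - 26.255.255.255)
Total matching entries: 2.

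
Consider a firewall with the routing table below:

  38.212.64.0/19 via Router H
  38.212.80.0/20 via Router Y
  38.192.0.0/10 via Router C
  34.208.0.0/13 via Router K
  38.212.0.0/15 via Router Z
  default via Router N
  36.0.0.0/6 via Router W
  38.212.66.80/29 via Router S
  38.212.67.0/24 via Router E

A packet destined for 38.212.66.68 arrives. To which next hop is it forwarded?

Router H

Routes whose prefix contains 38.212.66.68:
  0.0.0.0/0 (default, matches everything) -> Router N
  36.0.0.0/6 (36.0.0.0 - 39.255.255.255) -> Router W
  38.192.0.0/10 (38.192.0.0 - 38.255.255.255) -> Router C
  38.212.0.0/15 (38.212.0.0 - 38.213.255.255) -> Router Z
  38.212.64.0/19 (38.212.64.0 - 38.212.95.255) -> Router H
More-specific entries that do NOT match:
  38.212.66.80/29 (38.212.66.80 - 38.212.66.87) does not contain 38.212.66.68
  38.212.67.0/24 (38.212.67.0 - 38.212.67.255) does not contain 38.212.66.68
  38.212.80.0/20 (38.212.80.0 - 38.212.95.255) does not contain 38.212.66.68
Longest matching prefix is /19 -> next hop Router H.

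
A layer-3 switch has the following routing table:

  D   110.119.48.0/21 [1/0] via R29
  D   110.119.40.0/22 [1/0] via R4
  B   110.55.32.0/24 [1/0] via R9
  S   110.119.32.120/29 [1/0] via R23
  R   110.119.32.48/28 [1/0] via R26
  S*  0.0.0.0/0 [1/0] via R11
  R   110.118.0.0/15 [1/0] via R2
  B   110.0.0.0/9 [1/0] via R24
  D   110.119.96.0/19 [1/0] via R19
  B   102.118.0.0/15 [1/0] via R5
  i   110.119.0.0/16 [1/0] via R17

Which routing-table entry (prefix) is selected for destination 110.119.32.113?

110.119.0.0/16

Entries matching 110.119.32.113:
  0.0.0.0/0 (default, matches everything)
  110.0.0.0/9 (110.0.0.0 - 110.127.255.255)
  110.118.0.0/15 (110.118.0.0 - 110.119.255.255)
  110.119.0.0/16 (110.119.0.0 - 110.119.255.255)
Most specific is 110.119.0.0/16.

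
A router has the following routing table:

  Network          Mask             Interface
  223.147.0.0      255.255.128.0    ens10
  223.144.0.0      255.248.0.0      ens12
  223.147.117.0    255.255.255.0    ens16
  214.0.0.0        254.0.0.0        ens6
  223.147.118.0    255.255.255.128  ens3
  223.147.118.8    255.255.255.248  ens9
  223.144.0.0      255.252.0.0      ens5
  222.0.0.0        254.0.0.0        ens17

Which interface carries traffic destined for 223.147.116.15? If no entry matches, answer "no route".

ens10

Routes whose prefix contains 223.147.116.15:
  222.0.0.0/7 (222.0.0.0 - 223.255.255.255) -> ens17
  223.144.0.0/13 (223.144.0.0 - 223.151.255.255) -> ens12
  223.144.0.0/14 (223.144.0.0 - 223.147.255.255) -> ens5
  223.147.0.0/17 (223.147.0.0 - 223.147.127.255) -> ens10
More-specific entries that do NOT match:
  223.147.118.8/29 (223.147.118.8 - 223.147.118.15) does not contain 223.147.116.15
  223.147.118.0/25 (223.147.118.0 - 223.147.118.127) does not contain 223.147.116.15
  223.147.117.0/24 (223.147.117.0 - 223.147.117.255) does not contain 223.147.116.15
Longest matching prefix is /17 -> interface ens10.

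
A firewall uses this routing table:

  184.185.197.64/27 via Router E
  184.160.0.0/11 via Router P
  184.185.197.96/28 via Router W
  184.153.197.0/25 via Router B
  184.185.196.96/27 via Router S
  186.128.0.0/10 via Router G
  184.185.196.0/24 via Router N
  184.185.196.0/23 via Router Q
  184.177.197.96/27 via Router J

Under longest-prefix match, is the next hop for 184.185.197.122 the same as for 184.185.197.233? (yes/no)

yes

184.185.197.122: longest match 184.185.196.0/23 -> Router Q
184.185.197.233: longest match 184.185.196.0/23 -> Router Q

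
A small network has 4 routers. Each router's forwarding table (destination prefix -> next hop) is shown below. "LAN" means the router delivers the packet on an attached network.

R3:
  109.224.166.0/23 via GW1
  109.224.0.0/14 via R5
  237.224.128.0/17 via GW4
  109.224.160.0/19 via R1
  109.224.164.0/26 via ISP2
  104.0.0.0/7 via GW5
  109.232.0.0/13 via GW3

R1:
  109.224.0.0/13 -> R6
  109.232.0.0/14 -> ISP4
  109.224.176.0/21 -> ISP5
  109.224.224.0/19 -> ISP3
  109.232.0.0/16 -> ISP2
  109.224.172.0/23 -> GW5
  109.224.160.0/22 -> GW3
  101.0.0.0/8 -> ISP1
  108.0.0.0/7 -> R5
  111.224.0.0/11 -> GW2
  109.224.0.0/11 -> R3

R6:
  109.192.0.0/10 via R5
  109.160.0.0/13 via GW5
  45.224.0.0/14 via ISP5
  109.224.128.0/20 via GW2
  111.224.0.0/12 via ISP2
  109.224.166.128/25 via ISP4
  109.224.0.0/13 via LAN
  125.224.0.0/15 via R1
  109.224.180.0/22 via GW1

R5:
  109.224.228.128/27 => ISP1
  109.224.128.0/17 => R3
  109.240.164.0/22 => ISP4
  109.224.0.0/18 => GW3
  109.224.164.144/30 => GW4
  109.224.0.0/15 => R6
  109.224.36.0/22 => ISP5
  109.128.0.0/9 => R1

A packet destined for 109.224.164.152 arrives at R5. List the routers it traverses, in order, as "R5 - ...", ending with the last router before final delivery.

At R5: longest match for 109.224.164.152 is 109.224.128.0/17 -> R3
At R3: longest match for 109.224.164.152 is 109.224.160.0/19 -> R1
At R1: longest match for 109.224.164.152 is 109.224.0.0/13 -> R6
At R6: longest match for 109.224.164.152 is 109.224.0.0/13 -> LAN

R5 - R3 - R1 - R6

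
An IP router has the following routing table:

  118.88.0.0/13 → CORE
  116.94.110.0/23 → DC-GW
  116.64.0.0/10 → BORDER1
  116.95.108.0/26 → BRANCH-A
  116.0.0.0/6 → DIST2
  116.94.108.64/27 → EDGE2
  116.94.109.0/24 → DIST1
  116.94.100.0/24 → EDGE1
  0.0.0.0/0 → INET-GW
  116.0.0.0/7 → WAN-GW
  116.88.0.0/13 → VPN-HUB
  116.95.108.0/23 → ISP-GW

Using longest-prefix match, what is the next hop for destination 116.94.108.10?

VPN-HUB

Routes whose prefix contains 116.94.108.10:
  0.0.0.0/0 (default, matches everything) -> INET-GW
  116.0.0.0/6 (116.0.0.0 - 119.255.255.255) -> DIST2
  116.0.0.0/7 (116.0.0.0 - 117.255.255.255) -> WAN-GW
  116.64.0.0/10 (116.64.0.0 - 116.127.255.255) -> BORDER1
  116.88.0.0/13 (116.88.0.0 - 116.95.255.255) -> VPN-HUB
More-specific entries that do NOT match:
  116.94.108.64/27 (116.94.108.64 - 116.94.108.95) does not contain 116.94.108.10
  116.95.108.0/26 (116.95.108.0 - 116.95.108.63) does not contain 116.94.108.10
  116.94.109.0/24 (116.94.109.0 - 116.94.109.255) does not contain 116.94.108.10
  116.94.100.0/24 (116.94.100.0 - 116.94.100.255) does not contain 116.94.108.10
  116.94.110.0/23 (116.94.110.0 - 116.94.111.255) does not contain 116.94.108.10
  116.95.108.0/23 (116.95.108.0 - 116.95.109.255) does not contain 116.94.108.10
Longest matching prefix is /13 -> next hop VPN-HUB.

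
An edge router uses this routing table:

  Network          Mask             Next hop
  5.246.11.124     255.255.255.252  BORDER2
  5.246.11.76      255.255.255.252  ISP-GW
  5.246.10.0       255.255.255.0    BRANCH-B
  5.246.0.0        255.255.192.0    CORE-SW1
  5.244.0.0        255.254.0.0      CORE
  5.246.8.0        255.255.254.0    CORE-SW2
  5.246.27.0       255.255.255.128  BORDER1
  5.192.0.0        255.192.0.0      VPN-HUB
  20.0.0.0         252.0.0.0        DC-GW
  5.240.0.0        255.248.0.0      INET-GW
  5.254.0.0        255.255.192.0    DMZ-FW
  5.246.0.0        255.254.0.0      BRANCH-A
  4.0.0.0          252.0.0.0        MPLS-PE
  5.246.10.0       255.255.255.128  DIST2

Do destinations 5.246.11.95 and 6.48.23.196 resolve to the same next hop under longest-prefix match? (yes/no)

no

5.246.11.95: longest match 5.246.0.0/18 -> CORE-SW1
6.48.23.196: longest match 4.0.0.0/6 -> MPLS-PE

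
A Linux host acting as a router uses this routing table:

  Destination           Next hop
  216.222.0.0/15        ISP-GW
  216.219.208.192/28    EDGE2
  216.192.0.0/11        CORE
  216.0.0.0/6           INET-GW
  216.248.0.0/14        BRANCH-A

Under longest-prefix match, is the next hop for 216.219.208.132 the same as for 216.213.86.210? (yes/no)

yes

216.219.208.132: longest match 216.192.0.0/11 -> CORE
216.213.86.210: longest match 216.192.0.0/11 -> CORE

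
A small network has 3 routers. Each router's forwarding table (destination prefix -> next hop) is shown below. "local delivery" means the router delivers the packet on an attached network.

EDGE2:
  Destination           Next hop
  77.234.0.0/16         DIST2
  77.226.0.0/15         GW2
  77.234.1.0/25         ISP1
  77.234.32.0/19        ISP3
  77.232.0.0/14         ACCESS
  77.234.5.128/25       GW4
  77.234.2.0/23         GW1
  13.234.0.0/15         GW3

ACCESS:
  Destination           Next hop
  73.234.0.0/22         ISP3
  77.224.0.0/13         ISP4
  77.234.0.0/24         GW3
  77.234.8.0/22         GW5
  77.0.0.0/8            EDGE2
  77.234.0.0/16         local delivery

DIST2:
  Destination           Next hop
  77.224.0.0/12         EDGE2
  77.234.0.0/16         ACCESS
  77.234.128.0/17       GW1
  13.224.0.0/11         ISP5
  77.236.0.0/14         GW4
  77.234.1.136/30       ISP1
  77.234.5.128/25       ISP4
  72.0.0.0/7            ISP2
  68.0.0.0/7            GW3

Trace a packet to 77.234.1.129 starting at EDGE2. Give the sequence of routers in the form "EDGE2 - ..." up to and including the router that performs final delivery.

EDGE2 - DIST2 - ACCESS

At EDGE2: longest match for 77.234.1.129 is 77.234.0.0/16 -> DIST2
At DIST2: longest match for 77.234.1.129 is 77.234.0.0/16 -> ACCESS
At ACCESS: longest match for 77.234.1.129 is 77.234.0.0/16 -> local delivery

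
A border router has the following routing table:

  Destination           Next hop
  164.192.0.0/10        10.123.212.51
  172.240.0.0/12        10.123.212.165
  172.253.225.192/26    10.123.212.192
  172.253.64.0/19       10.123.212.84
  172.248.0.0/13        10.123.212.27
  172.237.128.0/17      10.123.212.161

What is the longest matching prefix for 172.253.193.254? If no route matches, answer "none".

172.248.0.0/13

Entries matching 172.253.193.254:
  172.240.0.0/12 (172.240.0.0 - 172.255.255.255)
  172.248.0.0/13 (172.248.0.0 - 172.255.255.255)
Most specific is 172.248.0.0/13.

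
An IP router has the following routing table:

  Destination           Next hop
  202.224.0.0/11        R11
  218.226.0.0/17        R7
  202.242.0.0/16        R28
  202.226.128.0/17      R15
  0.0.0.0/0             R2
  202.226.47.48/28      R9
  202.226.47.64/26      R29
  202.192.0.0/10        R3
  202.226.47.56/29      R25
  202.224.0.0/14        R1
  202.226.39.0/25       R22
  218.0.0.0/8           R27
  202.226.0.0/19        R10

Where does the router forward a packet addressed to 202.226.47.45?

Routes whose prefix contains 202.226.47.45:
  0.0.0.0/0 (default, matches everything) -> R2
  202.192.0.0/10 (202.192.0.0 - 202.255.255.255) -> R3
  202.224.0.0/11 (202.224.0.0 - 202.255.255.255) -> R11
  202.224.0.0/14 (202.224.0.0 - 202.227.255.255) -> R1
More-specific entries that do NOT match:
  202.226.47.56/29 (202.226.47.56 - 202.226.47.63) does not contain 202.226.47.45
  202.226.47.48/28 (202.226.47.48 - 202.226.47.63) does not contain 202.226.47.45
  202.226.47.64/26 (202.226.47.64 - 202.226.47.127) does not contain 202.226.47.45
  202.226.39.0/25 (202.226.39.0 - 202.226.39.127) does not contain 202.226.47.45
  202.226.0.0/19 (202.226.0.0 - 202.226.31.255) does not contain 202.226.47.45
  218.226.0.0/17 (218.226.0.0 - 218.226.127.255) does not contain 202.226.47.45
  202.226.128.0/17 (202.226.128.0 - 202.226.255.255) does not contain 202.226.47.45
  202.242.0.0/16 (202.242.0.0 - 202.242.255.255) does not contain 202.226.47.45
Longest matching prefix is /14 -> next hop R1.

R1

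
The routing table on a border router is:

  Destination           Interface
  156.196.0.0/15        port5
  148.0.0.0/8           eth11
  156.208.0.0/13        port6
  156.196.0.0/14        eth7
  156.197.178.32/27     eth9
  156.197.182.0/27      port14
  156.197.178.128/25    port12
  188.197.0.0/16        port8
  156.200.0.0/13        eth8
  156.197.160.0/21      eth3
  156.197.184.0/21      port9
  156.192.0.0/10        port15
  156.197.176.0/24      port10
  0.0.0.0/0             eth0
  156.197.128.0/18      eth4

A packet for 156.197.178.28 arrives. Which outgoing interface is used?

Routes whose prefix contains 156.197.178.28:
  0.0.0.0/0 (default, matches everything) -> eth0
  156.192.0.0/10 (156.192.0.0 - 156.255.255.255) -> port15
  156.196.0.0/14 (156.196.0.0 - 156.199.255.255) -> eth7
  156.196.0.0/15 (156.196.0.0 - 156.197.255.255) -> port5
  156.197.128.0/18 (156.197.128.0 - 156.197.191.255) -> eth4
More-specific entries that do NOT match:
  156.197.178.32/27 (156.197.178.32 - 156.197.178.63) does not contain 156.197.178.28
  156.197.182.0/27 (156.197.182.0 - 156.197.182.31) does not contain 156.197.178.28
  156.197.178.128/25 (156.197.178.128 - 156.197.178.255) does not contain 156.197.178.28
  156.197.176.0/24 (156.197.176.0 - 156.197.176.255) does not contain 156.197.178.28
  156.197.160.0/21 (156.197.160.0 - 156.197.167.255) does not contain 156.197.178.28
  156.197.184.0/21 (156.197.184.0 - 156.197.191.255) does not contain 156.197.178.28
Longest matching prefix is /18 -> interface eth4.

eth4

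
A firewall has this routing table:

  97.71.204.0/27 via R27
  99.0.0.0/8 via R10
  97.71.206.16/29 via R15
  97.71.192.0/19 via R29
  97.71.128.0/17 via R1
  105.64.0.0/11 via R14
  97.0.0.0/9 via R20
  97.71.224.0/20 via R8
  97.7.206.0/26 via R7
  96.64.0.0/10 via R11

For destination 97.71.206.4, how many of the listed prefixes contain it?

3

Prefixes containing 97.71.206.4:
  97.0.0.0/9 (97.0.0.0 - 97.127.255.255)
  97.71.128.0/17 (97.71.128.0 - 97.71.255.255)
  97.71.192.0/19 (97.71.192.0 - 97.71.223.255)
Total matching entries: 3.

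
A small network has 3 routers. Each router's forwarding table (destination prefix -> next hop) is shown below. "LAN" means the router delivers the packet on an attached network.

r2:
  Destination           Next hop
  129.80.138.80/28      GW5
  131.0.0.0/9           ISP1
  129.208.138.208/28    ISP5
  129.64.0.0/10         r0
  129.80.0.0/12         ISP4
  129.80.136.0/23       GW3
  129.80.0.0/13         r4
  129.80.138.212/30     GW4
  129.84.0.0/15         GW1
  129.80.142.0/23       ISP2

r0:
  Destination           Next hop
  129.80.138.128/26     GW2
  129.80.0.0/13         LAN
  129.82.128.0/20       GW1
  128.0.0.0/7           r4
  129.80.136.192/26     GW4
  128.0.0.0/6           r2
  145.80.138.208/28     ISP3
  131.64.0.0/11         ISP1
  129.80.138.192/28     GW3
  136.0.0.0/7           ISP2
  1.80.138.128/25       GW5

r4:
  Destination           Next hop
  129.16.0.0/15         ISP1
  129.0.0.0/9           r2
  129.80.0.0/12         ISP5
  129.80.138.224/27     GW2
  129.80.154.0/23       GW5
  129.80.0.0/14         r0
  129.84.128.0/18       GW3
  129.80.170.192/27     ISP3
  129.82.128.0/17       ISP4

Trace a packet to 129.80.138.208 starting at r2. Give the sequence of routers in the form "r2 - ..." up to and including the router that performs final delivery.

r2 - r4 - r0

At r2: longest match for 129.80.138.208 is 129.80.0.0/13 -> r4
At r4: longest match for 129.80.138.208 is 129.80.0.0/14 -> r0
At r0: longest match for 129.80.138.208 is 129.80.0.0/13 -> LAN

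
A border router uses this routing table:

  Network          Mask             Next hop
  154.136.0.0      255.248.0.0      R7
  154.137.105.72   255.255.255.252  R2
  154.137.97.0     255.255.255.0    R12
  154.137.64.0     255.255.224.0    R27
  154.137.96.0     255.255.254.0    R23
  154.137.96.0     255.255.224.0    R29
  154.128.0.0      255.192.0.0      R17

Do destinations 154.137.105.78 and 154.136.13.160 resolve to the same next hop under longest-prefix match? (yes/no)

no

154.137.105.78: longest match 154.137.96.0/19 -> R29
154.136.13.160: longest match 154.136.0.0/13 -> R7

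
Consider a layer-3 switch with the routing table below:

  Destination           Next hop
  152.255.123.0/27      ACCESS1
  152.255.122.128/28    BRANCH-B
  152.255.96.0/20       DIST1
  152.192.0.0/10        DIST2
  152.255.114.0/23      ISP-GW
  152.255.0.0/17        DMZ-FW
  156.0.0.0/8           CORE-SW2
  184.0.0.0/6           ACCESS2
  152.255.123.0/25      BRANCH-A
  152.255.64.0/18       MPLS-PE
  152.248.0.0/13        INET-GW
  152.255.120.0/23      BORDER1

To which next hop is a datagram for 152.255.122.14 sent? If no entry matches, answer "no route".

MPLS-PE

Routes whose prefix contains 152.255.122.14:
  152.192.0.0/10 (152.192.0.0 - 152.255.255.255) -> DIST2
  152.248.0.0/13 (152.248.0.0 - 152.255.255.255) -> INET-GW
  152.255.0.0/17 (152.255.0.0 - 152.255.127.255) -> DMZ-FW
  152.255.64.0/18 (152.255.64.0 - 152.255.127.255) -> MPLS-PE
More-specific entries that do NOT match:
  152.255.122.128/28 (152.255.122.128 - 152.255.122.143) does not contain 152.255.122.14
  152.255.123.0/27 (152.255.123.0 - 152.255.123.31) does not contain 152.255.122.14
  152.255.123.0/25 (152.255.123.0 - 152.255.123.127) does not contain 152.255.122.14
  152.255.114.0/23 (152.255.114.0 - 152.255.115.255) does not contain 152.255.122.14
  152.255.120.0/23 (152.255.120.0 - 152.255.121.255) does not contain 152.255.122.14
  152.255.96.0/20 (152.255.96.0 - 152.255.111.255) does not contain 152.255.122.14
Longest matching prefix is /18 -> next hop MPLS-PE.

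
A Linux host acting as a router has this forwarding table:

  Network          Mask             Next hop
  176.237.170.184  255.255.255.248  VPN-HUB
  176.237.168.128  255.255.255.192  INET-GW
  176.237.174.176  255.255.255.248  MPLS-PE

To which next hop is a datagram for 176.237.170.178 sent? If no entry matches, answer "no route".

no route

No entry's prefix contains 176.237.170.178; there is no default route.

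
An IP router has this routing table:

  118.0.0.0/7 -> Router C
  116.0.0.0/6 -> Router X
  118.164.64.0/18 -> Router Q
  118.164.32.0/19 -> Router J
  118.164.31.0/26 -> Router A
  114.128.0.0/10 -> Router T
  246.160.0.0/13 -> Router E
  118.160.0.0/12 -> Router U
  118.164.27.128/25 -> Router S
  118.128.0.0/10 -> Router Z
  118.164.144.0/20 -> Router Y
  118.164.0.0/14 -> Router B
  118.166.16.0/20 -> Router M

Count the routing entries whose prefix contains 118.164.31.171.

5

Prefixes containing 118.164.31.171:
  116.0.0.0/6 (116.0.0.0 - 119.255.255.255)
  118.0.0.0/7 (118.0.0.0 - 119.255.255.255)
  118.128.0.0/10 (118.128.0.0 - 118.191.255.255)
  118.160.0.0/12 (118.160.0.0 - 118.175.255.255)
  118.164.0.0/14 (118.164.0.0 - 118.167.255.255)
Total matching entries: 5.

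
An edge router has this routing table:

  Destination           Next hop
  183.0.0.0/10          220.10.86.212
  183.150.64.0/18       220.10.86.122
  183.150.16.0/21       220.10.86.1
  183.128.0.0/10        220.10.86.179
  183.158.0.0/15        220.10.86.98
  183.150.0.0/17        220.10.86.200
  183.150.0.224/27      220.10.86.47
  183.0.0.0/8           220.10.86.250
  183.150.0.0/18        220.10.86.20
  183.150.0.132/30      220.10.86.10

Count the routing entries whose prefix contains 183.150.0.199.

Prefixes containing 183.150.0.199:
  183.0.0.0/8 (183.0.0.0 - 183.255.255.255)
  183.128.0.0/10 (183.128.0.0 - 183.191.255.255)
  183.150.0.0/17 (183.150.0.0 - 183.150.127.255)
  183.150.0.0/18 (183.150.0.0 - 183.150.63.255)
Total matching entries: 4.

4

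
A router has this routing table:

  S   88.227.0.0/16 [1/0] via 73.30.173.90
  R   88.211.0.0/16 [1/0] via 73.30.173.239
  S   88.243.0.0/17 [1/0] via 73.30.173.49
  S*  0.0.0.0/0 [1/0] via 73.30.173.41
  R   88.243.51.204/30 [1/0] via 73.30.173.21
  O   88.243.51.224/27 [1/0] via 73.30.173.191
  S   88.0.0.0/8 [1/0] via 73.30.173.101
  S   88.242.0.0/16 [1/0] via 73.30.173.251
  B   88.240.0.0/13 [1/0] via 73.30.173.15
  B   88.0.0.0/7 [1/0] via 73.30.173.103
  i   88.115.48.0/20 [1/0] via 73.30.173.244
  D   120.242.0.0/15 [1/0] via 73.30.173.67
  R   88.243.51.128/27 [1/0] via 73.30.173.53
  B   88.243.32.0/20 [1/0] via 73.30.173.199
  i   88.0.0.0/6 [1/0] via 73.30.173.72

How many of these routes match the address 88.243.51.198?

6

Prefixes containing 88.243.51.198:
  0.0.0.0/0 (default, matches everything)
  88.0.0.0/6 (88.0.0.0 - 91.255.255.255)
  88.0.0.0/7 (88.0.0.0 - 89.255.255.255)
  88.0.0.0/8 (88.0.0.0 - 88.255.255.255)
  88.240.0.0/13 (88.240.0.0 - 88.247.255.255)
  88.243.0.0/17 (88.243.0.0 - 88.243.127.255)
Total matching entries: 6.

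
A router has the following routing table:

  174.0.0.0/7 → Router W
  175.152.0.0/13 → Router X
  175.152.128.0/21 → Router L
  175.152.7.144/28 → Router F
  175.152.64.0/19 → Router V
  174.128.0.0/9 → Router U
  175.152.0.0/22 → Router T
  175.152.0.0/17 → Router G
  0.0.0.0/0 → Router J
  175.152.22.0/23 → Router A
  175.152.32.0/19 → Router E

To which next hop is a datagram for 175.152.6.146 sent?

Routes whose prefix contains 175.152.6.146:
  0.0.0.0/0 (default, matches everything) -> Router J
  174.0.0.0/7 (174.0.0.0 - 175.255.255.255) -> Router W
  175.152.0.0/13 (175.152.0.0 - 175.159.255.255) -> Router X
  175.152.0.0/17 (175.152.0.0 - 175.152.127.255) -> Router G
More-specific entries that do NOT match:
  175.152.7.144/28 (175.152.7.144 - 175.152.7.159) does not contain 175.152.6.146
  175.152.22.0/23 (175.152.22.0 - 175.152.23.255) does not contain 175.152.6.146
  175.152.0.0/22 (175.152.0.0 - 175.152.3.255) does not contain 175.152.6.146
  175.152.128.0/21 (175.152.128.0 - 175.152.135.255) does not contain 175.152.6.146
  175.152.64.0/19 (175.152.64.0 - 175.152.95.255) does not contain 175.152.6.146
  175.152.32.0/19 (175.152.32.0 - 175.152.63.255) does not contain 175.152.6.146
Longest matching prefix is /17 -> next hop Router G.

Router G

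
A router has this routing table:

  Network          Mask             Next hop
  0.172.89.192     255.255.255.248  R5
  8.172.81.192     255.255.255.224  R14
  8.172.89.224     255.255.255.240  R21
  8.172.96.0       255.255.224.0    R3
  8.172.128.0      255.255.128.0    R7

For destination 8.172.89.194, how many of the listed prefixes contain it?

No listed prefix contains 8.172.89.194.
Total matching entries: 0.

0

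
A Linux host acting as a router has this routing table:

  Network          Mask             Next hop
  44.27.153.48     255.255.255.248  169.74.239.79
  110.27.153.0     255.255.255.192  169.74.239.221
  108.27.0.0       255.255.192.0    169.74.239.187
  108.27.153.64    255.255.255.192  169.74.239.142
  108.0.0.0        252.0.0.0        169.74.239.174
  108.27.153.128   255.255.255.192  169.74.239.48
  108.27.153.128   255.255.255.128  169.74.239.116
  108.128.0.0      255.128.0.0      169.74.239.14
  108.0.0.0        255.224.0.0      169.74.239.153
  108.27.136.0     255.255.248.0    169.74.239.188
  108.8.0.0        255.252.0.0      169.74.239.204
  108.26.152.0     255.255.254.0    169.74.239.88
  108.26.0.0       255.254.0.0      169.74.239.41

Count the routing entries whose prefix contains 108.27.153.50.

3

Prefixes containing 108.27.153.50:
  108.0.0.0/6 (108.0.0.0 - 111.255.255.255)
  108.0.0.0/11 (108.0.0.0 - 108.31.255.255)
  108.26.0.0/15 (108.26.0.0 - 108.27.255.255)
Total matching entries: 3.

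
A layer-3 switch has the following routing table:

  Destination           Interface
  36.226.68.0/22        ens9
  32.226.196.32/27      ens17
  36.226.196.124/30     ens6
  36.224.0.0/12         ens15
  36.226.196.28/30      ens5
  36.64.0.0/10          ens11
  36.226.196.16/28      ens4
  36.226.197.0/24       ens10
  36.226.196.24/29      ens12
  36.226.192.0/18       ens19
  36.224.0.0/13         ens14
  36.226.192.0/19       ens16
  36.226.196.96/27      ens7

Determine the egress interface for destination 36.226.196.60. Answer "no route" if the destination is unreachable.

Routes whose prefix contains 36.226.196.60:
  36.224.0.0/12 (36.224.0.0 - 36.239.255.255) -> ens15
  36.224.0.0/13 (36.224.0.0 - 36.231.255.255) -> ens14
  36.226.192.0/18 (36.226.192.0 - 36.226.255.255) -> ens19
  36.226.192.0/19 (36.226.192.0 - 36.226.223.255) -> ens16
More-specific entries that do NOT match:
  36.226.196.124/30 (36.226.196.124 - 36.226.196.127) does not contain 36.226.196.60
  36.226.196.28/30 (36.226.196.28 - 36.226.196.31) does not contain 36.226.196.60
  36.226.196.24/29 (36.226.196.24 - 36.226.196.31) does not contain 36.226.196.60
  36.226.196.16/28 (36.226.196.16 - 36.226.196.31) does not contain 36.226.196.60
  32.226.196.32/27 (32.226.196.32 - 32.226.196.63) does not contain 36.226.196.60
  36.226.196.96/27 (36.226.196.96 - 36.226.196.127) does not contain 36.226.196.60
  36.226.197.0/24 (36.226.197.0 - 36.226.197.255) does not contain 36.226.196.60
  36.226.68.0/22 (36.226.68.0 - 36.226.71.255) does not contain 36.226.196.60
Longest matching prefix is /19 -> interface ens16.

ens16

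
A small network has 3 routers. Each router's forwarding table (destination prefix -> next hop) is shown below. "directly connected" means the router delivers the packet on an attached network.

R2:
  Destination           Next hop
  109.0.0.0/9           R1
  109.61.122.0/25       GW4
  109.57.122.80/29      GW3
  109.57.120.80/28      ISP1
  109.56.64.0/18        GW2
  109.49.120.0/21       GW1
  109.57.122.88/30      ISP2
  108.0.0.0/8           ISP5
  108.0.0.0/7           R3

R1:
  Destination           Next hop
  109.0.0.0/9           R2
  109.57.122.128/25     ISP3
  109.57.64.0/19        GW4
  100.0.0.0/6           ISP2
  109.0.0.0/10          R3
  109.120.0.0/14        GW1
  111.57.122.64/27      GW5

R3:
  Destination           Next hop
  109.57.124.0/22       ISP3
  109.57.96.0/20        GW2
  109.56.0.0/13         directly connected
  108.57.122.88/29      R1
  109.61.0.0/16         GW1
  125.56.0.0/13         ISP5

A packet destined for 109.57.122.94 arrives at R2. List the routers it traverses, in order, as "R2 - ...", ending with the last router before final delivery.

At R2: longest match for 109.57.122.94 is 109.0.0.0/9 -> R1
At R1: longest match for 109.57.122.94 is 109.0.0.0/10 -> R3
At R3: longest match for 109.57.122.94 is 109.56.0.0/13 -> directly connected

R2 - R1 - R3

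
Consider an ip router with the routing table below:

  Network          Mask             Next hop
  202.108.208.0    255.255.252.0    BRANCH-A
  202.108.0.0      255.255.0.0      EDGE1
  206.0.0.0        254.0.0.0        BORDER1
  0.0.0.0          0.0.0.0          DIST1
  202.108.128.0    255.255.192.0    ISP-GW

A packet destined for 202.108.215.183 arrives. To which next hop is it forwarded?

EDGE1

Routes whose prefix contains 202.108.215.183:
  0.0.0.0/0 (default, matches everything) -> DIST1
  202.108.0.0/16 (202.108.0.0 - 202.108.255.255) -> EDGE1
More-specific entries that do NOT match:
  202.108.208.0/22 (202.108.208.0 - 202.108.211.255) does not contain 202.108.215.183
  202.108.128.0/18 (202.108.128.0 - 202.108.191.255) does not contain 202.108.215.183
Longest matching prefix is /16 -> next hop EDGE1.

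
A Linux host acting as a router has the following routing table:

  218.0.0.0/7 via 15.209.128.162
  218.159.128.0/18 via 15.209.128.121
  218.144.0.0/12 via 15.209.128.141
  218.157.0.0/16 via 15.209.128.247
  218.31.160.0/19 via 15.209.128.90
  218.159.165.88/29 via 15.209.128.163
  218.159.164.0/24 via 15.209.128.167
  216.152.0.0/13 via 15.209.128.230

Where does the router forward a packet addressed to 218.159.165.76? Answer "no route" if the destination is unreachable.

Routes whose prefix contains 218.159.165.76:
  218.0.0.0/7 (218.0.0.0 - 219.255.255.255) -> 15.209.128.162
  218.144.0.0/12 (218.144.0.0 - 218.159.255.255) -> 15.209.128.141
  218.159.128.0/18 (218.159.128.0 - 218.159.191.255) -> 15.209.128.121
More-specific entries that do NOT match:
  218.159.165.88/29 (218.159.165.88 - 218.159.165.95) does not contain 218.159.165.76
  218.159.164.0/24 (218.159.164.0 - 218.159.164.255) does not contain 218.159.165.76
  218.31.160.0/19 (218.31.160.0 - 218.31.191.255) does not contain 218.159.165.76
Longest matching prefix is /18 -> next hop 15.209.128.121.

15.209.128.121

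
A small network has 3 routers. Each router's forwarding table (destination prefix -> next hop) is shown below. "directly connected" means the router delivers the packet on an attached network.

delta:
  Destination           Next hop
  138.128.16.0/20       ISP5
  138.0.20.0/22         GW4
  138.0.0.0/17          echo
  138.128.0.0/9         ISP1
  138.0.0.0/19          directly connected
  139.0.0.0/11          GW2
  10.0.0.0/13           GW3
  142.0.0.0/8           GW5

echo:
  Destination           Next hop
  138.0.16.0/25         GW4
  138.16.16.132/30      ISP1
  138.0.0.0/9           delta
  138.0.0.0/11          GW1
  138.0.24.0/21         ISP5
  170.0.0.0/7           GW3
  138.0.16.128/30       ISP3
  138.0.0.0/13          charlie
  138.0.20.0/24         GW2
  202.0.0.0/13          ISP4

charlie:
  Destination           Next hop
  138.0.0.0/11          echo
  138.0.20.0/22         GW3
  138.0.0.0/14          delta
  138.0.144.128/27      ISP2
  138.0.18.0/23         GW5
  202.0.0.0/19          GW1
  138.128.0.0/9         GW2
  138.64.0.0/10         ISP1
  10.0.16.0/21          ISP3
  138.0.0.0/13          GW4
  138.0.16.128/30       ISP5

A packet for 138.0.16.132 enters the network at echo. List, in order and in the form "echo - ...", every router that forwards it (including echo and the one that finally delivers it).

At echo: longest match for 138.0.16.132 is 138.0.0.0/13 -> charlie
At charlie: longest match for 138.0.16.132 is 138.0.0.0/14 -> delta
At delta: longest match for 138.0.16.132 is 138.0.0.0/19 -> directly connected

echo - charlie - delta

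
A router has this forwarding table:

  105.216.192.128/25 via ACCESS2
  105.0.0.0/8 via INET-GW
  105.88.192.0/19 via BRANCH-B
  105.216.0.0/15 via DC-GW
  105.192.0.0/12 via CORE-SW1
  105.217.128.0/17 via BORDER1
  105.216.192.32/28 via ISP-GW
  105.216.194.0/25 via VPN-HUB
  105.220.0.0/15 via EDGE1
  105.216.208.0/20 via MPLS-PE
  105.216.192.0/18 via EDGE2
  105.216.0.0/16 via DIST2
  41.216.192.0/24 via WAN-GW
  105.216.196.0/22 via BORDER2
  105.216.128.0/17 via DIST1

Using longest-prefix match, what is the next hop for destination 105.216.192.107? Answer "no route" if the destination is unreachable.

EDGE2

Routes whose prefix contains 105.216.192.107:
  105.0.0.0/8 (105.0.0.0 - 105.255.255.255) -> INET-GW
  105.216.0.0/15 (105.216.0.0 - 105.217.255.255) -> DC-GW
  105.216.0.0/16 (105.216.0.0 - 105.216.255.255) -> DIST2
  105.216.128.0/17 (105.216.128.0 - 105.216.255.255) -> DIST1
  105.216.192.0/18 (105.216.192.0 - 105.216.255.255) -> EDGE2
More-specific entries that do NOT match:
  105.216.192.32/28 (105.216.192.32 - 105.216.192.47) does not contain 105.216.192.107
  105.216.192.128/25 (105.216.192.128 - 105.216.192.255) does not contain 105.216.192.107
  105.216.194.0/25 (105.216.194.0 - 105.216.194.127) does not contain 105.216.192.107
  41.216.192.0/24 (41.216.192.0 - 41.216.192.255) does not contain 105.216.192.107
  105.216.196.0/22 (105.216.196.0 - 105.216.199.255) does not contain 105.216.192.107
  105.216.208.0/20 (105.216.208.0 - 105.216.223.255) does not contain 105.216.192.107
  105.88.192.0/19 (105.88.192.0 - 105.88.223.255) does not contain 105.216.192.107
Longest matching prefix is /18 -> next hop EDGE2.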